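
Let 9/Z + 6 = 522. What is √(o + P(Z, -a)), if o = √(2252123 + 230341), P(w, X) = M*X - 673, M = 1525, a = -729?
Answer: 2*√(277763 + √155154) ≈ 1054.8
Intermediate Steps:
Z = 3/172 (Z = 9/(-6 + 522) = 9/516 = 9*(1/516) = 3/172 ≈ 0.017442)
P(w, X) = -673 + 1525*X (P(w, X) = 1525*X - 673 = -673 + 1525*X)
o = 4*√155154 (o = √2482464 = 4*√155154 ≈ 1575.6)
√(o + P(Z, -a)) = √(4*√155154 + (-673 + 1525*(-1*(-729)))) = √(4*√155154 + (-673 + 1525*729)) = √(4*√155154 + (-673 + 1111725)) = √(4*√155154 + 1111052) = √(1111052 + 4*√155154)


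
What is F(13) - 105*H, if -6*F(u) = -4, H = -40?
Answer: 12602/3 ≈ 4200.7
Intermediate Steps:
F(u) = ⅔ (F(u) = -⅙*(-4) = ⅔)
F(13) - 105*H = ⅔ - 105*(-40) = ⅔ + 4200 = 12602/3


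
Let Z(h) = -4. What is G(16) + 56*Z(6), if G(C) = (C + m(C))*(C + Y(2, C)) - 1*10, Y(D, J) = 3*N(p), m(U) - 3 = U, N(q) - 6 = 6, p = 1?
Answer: 1586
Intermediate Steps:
N(q) = 12 (N(q) = 6 + 6 = 12)
m(U) = 3 + U
Y(D, J) = 36 (Y(D, J) = 3*12 = 36)
G(C) = -10 + (3 + 2*C)*(36 + C) (G(C) = (C + (3 + C))*(C + 36) - 1*10 = (3 + 2*C)*(36 + C) - 10 = -10 + (3 + 2*C)*(36 + C))
G(16) + 56*Z(6) = (98 + 2*16**2 + 75*16) + 56*(-4) = (98 + 2*256 + 1200) - 224 = (98 + 512 + 1200) - 224 = 1810 - 224 = 1586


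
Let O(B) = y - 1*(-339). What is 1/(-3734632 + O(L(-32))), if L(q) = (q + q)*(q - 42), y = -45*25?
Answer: -1/3735418 ≈ -2.6771e-7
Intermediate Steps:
y = -1125
L(q) = 2*q*(-42 + q) (L(q) = (2*q)*(-42 + q) = 2*q*(-42 + q))
O(B) = -786 (O(B) = -1125 - 1*(-339) = -1125 + 339 = -786)
1/(-3734632 + O(L(-32))) = 1/(-3734632 - 786) = 1/(-3735418) = -1/3735418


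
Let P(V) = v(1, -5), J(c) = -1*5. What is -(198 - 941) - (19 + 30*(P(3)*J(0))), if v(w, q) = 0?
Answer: 724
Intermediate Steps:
J(c) = -5
P(V) = 0
-(198 - 941) - (19 + 30*(P(3)*J(0))) = -(198 - 941) - (19 + 30*(0*(-5))) = -1*(-743) - (19 + 30*0) = 743 - (19 + 0) = 743 - 1*19 = 743 - 19 = 724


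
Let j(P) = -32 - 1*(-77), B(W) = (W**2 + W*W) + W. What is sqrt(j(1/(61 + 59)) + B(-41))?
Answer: 3*sqrt(374) ≈ 58.017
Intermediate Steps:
B(W) = W + 2*W**2 (B(W) = (W**2 + W**2) + W = 2*W**2 + W = W + 2*W**2)
j(P) = 45 (j(P) = -32 + 77 = 45)
sqrt(j(1/(61 + 59)) + B(-41)) = sqrt(45 - 41*(1 + 2*(-41))) = sqrt(45 - 41*(1 - 82)) = sqrt(45 - 41*(-81)) = sqrt(45 + 3321) = sqrt(3366) = 3*sqrt(374)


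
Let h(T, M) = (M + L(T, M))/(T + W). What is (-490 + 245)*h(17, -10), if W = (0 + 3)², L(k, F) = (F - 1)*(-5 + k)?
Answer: 17395/13 ≈ 1338.1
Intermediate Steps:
L(k, F) = (-1 + F)*(-5 + k)
W = 9 (W = 3² = 9)
h(T, M) = (5 - T - 4*M + M*T)/(9 + T) (h(T, M) = (M + (5 - T - 5*M + M*T))/(T + 9) = (5 - T - 4*M + M*T)/(9 + T))
(-490 + 245)*h(17, -10) = (-490 + 245)*((5 - 1*17 - 4*(-10) - 10*17)/(9 + 17)) = -245*(5 - 17 + 40 - 170)/26 = -245*(-142)/26 = -245*(-71/13) = 17395/13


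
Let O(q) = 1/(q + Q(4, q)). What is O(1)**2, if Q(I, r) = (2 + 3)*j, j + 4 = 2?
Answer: 1/81 ≈ 0.012346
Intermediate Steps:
j = -2 (j = -4 + 2 = -2)
Q(I, r) = -10 (Q(I, r) = (2 + 3)*(-2) = 5*(-2) = -10)
O(q) = 1/(-10 + q) (O(q) = 1/(q - 10) = 1/(-10 + q))
O(1)**2 = (1/(-10 + 1))**2 = (1/(-9))**2 = (-1/9)**2 = 1/81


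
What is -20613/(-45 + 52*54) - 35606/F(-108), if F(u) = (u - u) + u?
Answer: 5341843/16578 ≈ 322.22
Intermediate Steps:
F(u) = u (F(u) = 0 + u = u)
-20613/(-45 + 52*54) - 35606/F(-108) = -20613/(-45 + 52*54) - 35606/(-108) = -20613/(-45 + 2808) - 35606*(-1/108) = -20613/2763 + 17803/54 = -20613*1/2763 + 17803/54 = -6871/921 + 17803/54 = 5341843/16578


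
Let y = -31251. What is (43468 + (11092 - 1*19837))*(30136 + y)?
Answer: -38716145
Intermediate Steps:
(43468 + (11092 - 1*19837))*(30136 + y) = (43468 + (11092 - 1*19837))*(30136 - 31251) = (43468 + (11092 - 19837))*(-1115) = (43468 - 8745)*(-1115) = 34723*(-1115) = -38716145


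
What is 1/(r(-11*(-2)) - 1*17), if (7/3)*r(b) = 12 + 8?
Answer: -7/59 ≈ -0.11864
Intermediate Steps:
r(b) = 60/7 (r(b) = 3*(12 + 8)/7 = (3/7)*20 = 60/7)
1/(r(-11*(-2)) - 1*17) = 1/(60/7 - 1*17) = 1/(60/7 - 17) = 1/(-59/7) = -7/59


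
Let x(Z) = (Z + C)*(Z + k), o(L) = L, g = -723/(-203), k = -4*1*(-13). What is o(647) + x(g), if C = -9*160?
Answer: -3262260340/41209 ≈ -79164.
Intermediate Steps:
k = 52 (k = -4*(-13) = 52)
g = 723/203 (g = -723*(-1/203) = 723/203 ≈ 3.5616)
C = -1440
x(Z) = (-1440 + Z)*(52 + Z) (x(Z) = (Z - 1440)*(Z + 52) = (-1440 + Z)*(52 + Z))
o(647) + x(g) = 647 + (-74880 + (723/203)² - 1388*723/203) = 647 + (-74880 + 522729/41209 - 1003524/203) = 647 - 3288922563/41209 = -3262260340/41209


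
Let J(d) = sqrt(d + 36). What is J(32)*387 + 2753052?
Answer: 2753052 + 774*sqrt(17) ≈ 2.7562e+6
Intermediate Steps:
J(d) = sqrt(36 + d)
J(32)*387 + 2753052 = sqrt(36 + 32)*387 + 2753052 = sqrt(68)*387 + 2753052 = (2*sqrt(17))*387 + 2753052 = 774*sqrt(17) + 2753052 = 2753052 + 774*sqrt(17)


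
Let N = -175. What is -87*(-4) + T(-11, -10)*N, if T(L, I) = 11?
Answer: -1577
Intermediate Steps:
-87*(-4) + T(-11, -10)*N = -87*(-4) + 11*(-175) = 348 - 1925 = -1577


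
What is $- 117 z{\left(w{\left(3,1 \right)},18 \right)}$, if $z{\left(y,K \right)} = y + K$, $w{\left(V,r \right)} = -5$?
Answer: $-1521$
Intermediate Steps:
$z{\left(y,K \right)} = K + y$
$- 117 z{\left(w{\left(3,1 \right)},18 \right)} = - 117 \left(18 - 5\right) = \left(-117\right) 13 = -1521$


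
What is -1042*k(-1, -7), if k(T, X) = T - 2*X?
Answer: -13546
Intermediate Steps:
-1042*k(-1, -7) = -1042*(-1 - 2*(-7)) = -1042*(-1 + 14) = -1042*13 = -13546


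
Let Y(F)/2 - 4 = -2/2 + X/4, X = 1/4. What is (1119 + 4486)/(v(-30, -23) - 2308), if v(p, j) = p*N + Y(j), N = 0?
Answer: -8968/3683 ≈ -2.4350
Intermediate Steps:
X = ¼ ≈ 0.25000
Y(F) = 49/8 (Y(F) = 8 + 2*(-2/2 + (¼)/4) = 8 + 2*(-2*½ + (¼)*(¼)) = 8 + 2*(-1 + 1/16) = 8 + 2*(-15/16) = 8 - 15/8 = 49/8)
v(p, j) = 49/8 (v(p, j) = p*0 + 49/8 = 0 + 49/8 = 49/8)
(1119 + 4486)/(v(-30, -23) - 2308) = (1119 + 4486)/(49/8 - 2308) = 5605/(-18415/8) = 5605*(-8/18415) = -8968/3683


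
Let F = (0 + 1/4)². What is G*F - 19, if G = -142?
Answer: -223/8 ≈ -27.875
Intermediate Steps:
F = 1/16 (F = (0 + ¼)² = (¼)² = 1/16 ≈ 0.062500)
G*F - 19 = -142*1/16 - 19 = -71/8 - 19 = -223/8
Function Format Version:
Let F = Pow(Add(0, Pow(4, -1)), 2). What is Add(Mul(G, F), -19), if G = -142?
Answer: Rational(-223, 8) ≈ -27.875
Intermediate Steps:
F = Rational(1, 16) (F = Pow(Add(0, Rational(1, 4)), 2) = Pow(Rational(1, 4), 2) = Rational(1, 16) ≈ 0.062500)
Add(Mul(G, F), -19) = Add(Mul(-142, Rational(1, 16)), -19) = Add(Rational(-71, 8), -19) = Rational(-223, 8)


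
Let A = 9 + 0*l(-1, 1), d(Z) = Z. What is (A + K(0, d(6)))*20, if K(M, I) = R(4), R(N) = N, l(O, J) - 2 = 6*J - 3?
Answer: 260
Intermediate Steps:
l(O, J) = -1 + 6*J (l(O, J) = 2 + (6*J - 3) = 2 + (-3 + 6*J) = -1 + 6*J)
A = 9 (A = 9 + 0*(-1 + 6*1) = 9 + 0*(-1 + 6) = 9 + 0*5 = 9 + 0 = 9)
K(M, I) = 4
(A + K(0, d(6)))*20 = (9 + 4)*20 = 13*20 = 260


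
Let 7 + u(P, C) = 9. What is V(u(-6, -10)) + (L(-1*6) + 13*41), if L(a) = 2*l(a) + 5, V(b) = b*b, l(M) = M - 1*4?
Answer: 522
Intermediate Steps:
u(P, C) = 2 (u(P, C) = -7 + 9 = 2)
l(M) = -4 + M (l(M) = M - 4 = -4 + M)
V(b) = b²
L(a) = -3 + 2*a (L(a) = 2*(-4 + a) + 5 = (-8 + 2*a) + 5 = -3 + 2*a)
V(u(-6, -10)) + (L(-1*6) + 13*41) = 2² + ((-3 + 2*(-1*6)) + 13*41) = 4 + ((-3 + 2*(-6)) + 533) = 4 + ((-3 - 12) + 533) = 4 + (-15 + 533) = 4 + 518 = 522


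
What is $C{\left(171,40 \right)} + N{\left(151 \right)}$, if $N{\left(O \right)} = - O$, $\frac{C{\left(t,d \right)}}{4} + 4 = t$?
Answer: $517$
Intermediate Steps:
$C{\left(t,d \right)} = -16 + 4 t$
$C{\left(171,40 \right)} + N{\left(151 \right)} = \left(-16 + 4 \cdot 171\right) - 151 = \left(-16 + 684\right) - 151 = 668 - 151 = 517$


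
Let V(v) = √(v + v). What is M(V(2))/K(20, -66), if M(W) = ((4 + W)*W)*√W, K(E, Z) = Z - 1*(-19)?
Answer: -12*√2/47 ≈ -0.36108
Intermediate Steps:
K(E, Z) = 19 + Z (K(E, Z) = Z + 19 = 19 + Z)
V(v) = √2*√v (V(v) = √(2*v) = √2*√v)
M(W) = W^(3/2)*(4 + W) (M(W) = (W*(4 + W))*√W = W^(3/2)*(4 + W))
M(V(2))/K(20, -66) = ((√2*√2)^(3/2)*(4 + √2*√2))/(19 - 66) = (2^(3/2)*(4 + 2))/(-47) = ((2*√2)*6)*(-1/47) = (12*√2)*(-1/47) = -12*√2/47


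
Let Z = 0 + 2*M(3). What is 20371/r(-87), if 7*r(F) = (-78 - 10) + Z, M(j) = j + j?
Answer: -142597/76 ≈ -1876.3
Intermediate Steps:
M(j) = 2*j
Z = 12 (Z = 0 + 2*(2*3) = 0 + 2*6 = 0 + 12 = 12)
r(F) = -76/7 (r(F) = ((-78 - 10) + 12)/7 = (-88 + 12)/7 = (⅐)*(-76) = -76/7)
20371/r(-87) = 20371/(-76/7) = 20371*(-7/76) = -142597/76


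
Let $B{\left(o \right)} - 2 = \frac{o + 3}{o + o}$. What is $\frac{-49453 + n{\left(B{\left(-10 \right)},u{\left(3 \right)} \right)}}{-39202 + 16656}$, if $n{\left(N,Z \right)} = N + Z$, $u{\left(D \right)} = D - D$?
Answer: $\frac{989013}{450920} \approx 2.1933$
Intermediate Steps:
$B{\left(o \right)} = 2 + \frac{3 + o}{2 o}$ ($B{\left(o \right)} = 2 + \frac{o + 3}{o + o} = 2 + \frac{3 + o}{2 o}$)
$u{\left(D \right)} = 0$
$\frac{-49453 + n{\left(B{\left(-10 \right)},u{\left(3 \right)} \right)}}{-39202 + 16656} = \frac{-49453 + \left(\frac{3 + 5 \left(-10\right)}{2 \left(-10\right)} + 0\right)}{-39202 + 16656} = \frac{-49453 + \left(\frac{1}{2} \left(- \frac{1}{10}\right) \left(3 - 50\right) + 0\right)}{-22546} = \left(-49453 + \left(\frac{1}{2} \left(- \frac{1}{10}\right) \left(-47\right) + 0\right)\right) \left(- \frac{1}{22546}\right) = \left(-49453 + \left(\frac{47}{20} + 0\right)\right) \left(- \frac{1}{22546}\right) = \left(-49453 + \frac{47}{20}\right) \left(- \frac{1}{22546}\right) = \left(- \frac{989013}{20}\right) \left(- \frac{1}{22546}\right) = \frac{989013}{450920}$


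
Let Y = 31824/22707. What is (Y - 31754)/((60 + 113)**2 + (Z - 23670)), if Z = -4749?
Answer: -40055903/1904865 ≈ -21.028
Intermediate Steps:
Y = 3536/2523 (Y = 31824*(1/22707) = 3536/2523 ≈ 1.4015)
(Y - 31754)/((60 + 113)**2 + (Z - 23670)) = (3536/2523 - 31754)/((60 + 113)**2 + (-4749 - 23670)) = -80111806/(2523*(173**2 - 28419)) = -80111806/(2523*(29929 - 28419)) = -80111806/2523/1510 = -80111806/2523*1/1510 = -40055903/1904865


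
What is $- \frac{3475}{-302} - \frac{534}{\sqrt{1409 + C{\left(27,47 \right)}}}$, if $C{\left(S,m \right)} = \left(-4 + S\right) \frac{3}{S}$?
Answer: $\frac{3475}{302} - \frac{801 \sqrt{794}}{1588} \approx -2.7066$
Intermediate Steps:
$C{\left(S,m \right)} = \frac{3 \left(-4 + S\right)}{S}$
$- \frac{3475}{-302} - \frac{534}{\sqrt{1409 + C{\left(27,47 \right)}}} = - \frac{3475}{-302} - \frac{534}{\sqrt{1409 + \left(3 - \frac{12}{27}\right)}} = \left(-3475\right) \left(- \frac{1}{302}\right) - \frac{534}{\sqrt{1409 + \left(3 - \frac{4}{9}\right)}} = \frac{3475}{302} - \frac{534}{\sqrt{1409 + \left(3 - \frac{4}{9}\right)}} = \frac{3475}{302} - \frac{534}{\sqrt{1409 + \frac{23}{9}}} = \frac{3475}{302} - \frac{534}{\sqrt{\frac{12704}{9}}} = \frac{3475}{302} - \frac{534}{\frac{4}{3} \sqrt{794}} = \frac{3475}{302} - 534 \frac{3 \sqrt{794}}{3176} = \frac{3475}{302} - \frac{801 \sqrt{794}}{1588}$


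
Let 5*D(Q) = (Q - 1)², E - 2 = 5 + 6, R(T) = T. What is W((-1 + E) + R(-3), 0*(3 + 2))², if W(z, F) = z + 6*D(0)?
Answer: 2601/25 ≈ 104.04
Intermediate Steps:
E = 13 (E = 2 + (5 + 6) = 2 + 11 = 13)
D(Q) = (-1 + Q)²/5 (D(Q) = (Q - 1)²/5 = (-1 + Q)²/5)
W(z, F) = 6/5 + z (W(z, F) = z + 6*((-1 + 0)²/5) = z + 6*((⅕)*(-1)²) = z + 6*((⅕)*1) = z + 6*(⅕) = z + 6/5 = 6/5 + z)
W((-1 + E) + R(-3), 0*(3 + 2))² = (6/5 + ((-1 + 13) - 3))² = (6/5 + (12 - 3))² = (6/5 + 9)² = (51/5)² = 2601/25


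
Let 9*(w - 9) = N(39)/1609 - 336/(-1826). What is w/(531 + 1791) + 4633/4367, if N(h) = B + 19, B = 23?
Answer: 4325813405431/4062569451534 ≈ 1.0648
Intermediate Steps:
N(h) = 42 (N(h) = 23 + 19 = 42)
w = 39766345/4407051 (w = 9 + (42/1609 - 336/(-1826))/9 = 9 + (42*(1/1609) - 336*(-1/1826))/9 = 9 + (42/1609 + 168/913)/9 = 9 + (⅑)*(308658/1469017) = 9 + 102886/4407051 = 39766345/4407051 ≈ 9.0233)
w/(531 + 1791) + 4633/4367 = 39766345/(4407051*(531 + 1791)) + 4633/4367 = (39766345/4407051)/2322 + 4633*(1/4367) = (39766345/4407051)*(1/2322) + 4633/4367 = 39766345/10233172422 + 4633/4367 = 4325813405431/4062569451534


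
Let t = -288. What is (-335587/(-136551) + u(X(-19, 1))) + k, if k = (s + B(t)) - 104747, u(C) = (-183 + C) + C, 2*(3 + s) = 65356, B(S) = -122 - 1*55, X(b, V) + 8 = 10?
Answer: -9889780241/136551 ≈ -72426.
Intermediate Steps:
X(b, V) = 2 (X(b, V) = -8 + 10 = 2)
B(S) = -177 (B(S) = -122 - 55 = -177)
s = 32675 (s = -3 + (½)*65356 = -3 + 32678 = 32675)
u(C) = -183 + 2*C
k = -72249 (k = (32675 - 177) - 104747 = 32498 - 104747 = -72249)
(-335587/(-136551) + u(X(-19, 1))) + k = (-335587/(-136551) + (-183 + 2*2)) - 72249 = (-335587*(-1/136551) + (-183 + 4)) - 72249 = (335587/136551 - 179) - 72249 = -24107042/136551 - 72249 = -9889780241/136551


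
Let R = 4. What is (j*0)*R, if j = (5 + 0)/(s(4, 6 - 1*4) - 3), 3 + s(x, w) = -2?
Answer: 0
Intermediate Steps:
s(x, w) = -5 (s(x, w) = -3 - 2 = -5)
j = -5/8 (j = (5 + 0)/(-5 - 3) = 5/(-8) = 5*(-⅛) = -5/8 ≈ -0.62500)
(j*0)*R = -5/8*0*4 = 0*4 = 0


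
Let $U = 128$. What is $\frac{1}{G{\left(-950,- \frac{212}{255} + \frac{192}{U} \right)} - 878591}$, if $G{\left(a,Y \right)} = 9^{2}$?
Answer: $- \frac{1}{878510} \approx -1.1383 \cdot 10^{-6}$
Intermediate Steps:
$G{\left(a,Y \right)} = 81$
$\frac{1}{G{\left(-950,- \frac{212}{255} + \frac{192}{U} \right)} - 878591} = \frac{1}{81 - 878591} = \frac{1}{-878510} = - \frac{1}{878510}$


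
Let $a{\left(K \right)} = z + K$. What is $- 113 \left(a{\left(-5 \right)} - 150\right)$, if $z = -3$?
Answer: $17854$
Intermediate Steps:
$a{\left(K \right)} = -3 + K$
$- 113 \left(a{\left(-5 \right)} - 150\right) = - 113 \left(\left(-3 - 5\right) - 150\right) = - 113 \left(-8 - 150\right) = \left(-113\right) \left(-158\right) = 17854$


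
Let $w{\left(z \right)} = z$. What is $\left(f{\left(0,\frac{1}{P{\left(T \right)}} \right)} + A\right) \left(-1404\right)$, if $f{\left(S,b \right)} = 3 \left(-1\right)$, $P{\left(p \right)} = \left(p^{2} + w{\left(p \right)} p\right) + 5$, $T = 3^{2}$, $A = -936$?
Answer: $1318356$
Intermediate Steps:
$T = 9$
$P{\left(p \right)} = 5 + 2 p^{2}$ ($P{\left(p \right)} = \left(p^{2} + p p\right) + 5 = \left(p^{2} + p^{2}\right) + 5 = 2 p^{2} + 5 = 5 + 2 p^{2}$)
$f{\left(S,b \right)} = -3$
$\left(f{\left(0,\frac{1}{P{\left(T \right)}} \right)} + A\right) \left(-1404\right) = \left(-3 - 936\right) \left(-1404\right) = \left(-939\right) \left(-1404\right) = 1318356$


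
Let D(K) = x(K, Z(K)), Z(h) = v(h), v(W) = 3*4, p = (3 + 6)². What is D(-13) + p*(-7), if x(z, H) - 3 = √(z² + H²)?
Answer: -564 + √313 ≈ -546.31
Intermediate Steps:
p = 81 (p = 9² = 81)
v(W) = 12
Z(h) = 12
x(z, H) = 3 + √(H² + z²) (x(z, H) = 3 + √(z² + H²) = 3 + √(H² + z²))
D(K) = 3 + √(144 + K²) (D(K) = 3 + √(12² + K²) = 3 + √(144 + K²))
D(-13) + p*(-7) = (3 + √(144 + (-13)²)) + 81*(-7) = (3 + √(144 + 169)) - 567 = (3 + √313) - 567 = -564 + √313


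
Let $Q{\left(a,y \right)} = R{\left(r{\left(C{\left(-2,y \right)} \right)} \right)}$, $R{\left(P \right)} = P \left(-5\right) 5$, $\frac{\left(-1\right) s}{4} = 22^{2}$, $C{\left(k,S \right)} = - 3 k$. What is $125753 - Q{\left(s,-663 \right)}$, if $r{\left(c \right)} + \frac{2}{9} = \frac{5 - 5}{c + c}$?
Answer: $\frac{1131727}{9} \approx 1.2575 \cdot 10^{5}$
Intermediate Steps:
$r{\left(c \right)} = - \frac{2}{9}$ ($r{\left(c \right)} = - \frac{2}{9} + \frac{5 - 5}{c + c} = - \frac{2}{9} + \frac{0}{2 c} = - \frac{2}{9} + 0 \frac{1}{2 c} = - \frac{2}{9} + 0 = - \frac{2}{9}$)
$s = -1936$ ($s = - 4 \cdot 22^{2} = \left(-4\right) 484 = -1936$)
$R{\left(P \right)} = - 25 P$ ($R{\left(P \right)} = - 5 P 5 = - 25 P$)
$Q{\left(a,y \right)} = \frac{50}{9}$ ($Q{\left(a,y \right)} = \left(-25\right) \left(- \frac{2}{9}\right) = \frac{50}{9}$)
$125753 - Q{\left(s,-663 \right)} = 125753 - \frac{50}{9} = \frac{1131727}{9}$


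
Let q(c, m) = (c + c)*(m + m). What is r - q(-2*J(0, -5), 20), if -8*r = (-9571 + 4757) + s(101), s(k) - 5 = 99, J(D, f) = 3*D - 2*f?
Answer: 8755/4 ≈ 2188.8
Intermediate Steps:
J(D, f) = -2*f + 3*D
s(k) = 104 (s(k) = 5 + 99 = 104)
q(c, m) = 4*c*m (q(c, m) = (2*c)*(2*m) = 4*c*m)
r = 2355/4 (r = -((-9571 + 4757) + 104)/8 = -(-4814 + 104)/8 = -⅛*(-4710) = 2355/4 ≈ 588.75)
r - q(-2*J(0, -5), 20) = 2355/4 - 4*(-2*(-2*(-5) + 3*0))*20 = 2355/4 - 4*(-2*(10 + 0))*20 = 2355/4 - 4*(-2*10)*20 = 2355/4 - 4*(-20)*20 = 2355/4 - 1*(-1600) = 2355/4 + 1600 = 8755/4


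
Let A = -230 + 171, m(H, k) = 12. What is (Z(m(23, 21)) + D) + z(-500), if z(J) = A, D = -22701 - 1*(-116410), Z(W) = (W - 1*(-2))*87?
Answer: 94868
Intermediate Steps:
A = -59
Z(W) = 174 + 87*W (Z(W) = (W + 2)*87 = (2 + W)*87 = 174 + 87*W)
D = 93709 (D = -22701 + 116410 = 93709)
z(J) = -59
(Z(m(23, 21)) + D) + z(-500) = ((174 + 87*12) + 93709) - 59 = ((174 + 1044) + 93709) - 59 = (1218 + 93709) - 59 = 94927 - 59 = 94868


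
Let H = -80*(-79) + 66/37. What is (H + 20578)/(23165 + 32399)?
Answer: 248823/513967 ≈ 0.48412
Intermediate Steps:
H = 233906/37 (H = 6320 + 66*(1/37) = 6320 + 66/37 = 233906/37 ≈ 6321.8)
(H + 20578)/(23165 + 32399) = (233906/37 + 20578)/(23165 + 32399) = (995292/37)/55564 = (995292/37)*(1/55564) = 248823/513967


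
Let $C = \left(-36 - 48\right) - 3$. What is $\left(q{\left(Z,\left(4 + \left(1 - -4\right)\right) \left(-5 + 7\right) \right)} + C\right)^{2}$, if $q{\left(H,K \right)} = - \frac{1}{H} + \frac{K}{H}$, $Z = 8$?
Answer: $\frac{461041}{64} \approx 7203.8$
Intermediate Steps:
$C = -87$ ($C = -84 - 3 = -87$)
$\left(q{\left(Z,\left(4 + \left(1 - -4\right)\right) \left(-5 + 7\right) \right)} + C\right)^{2} = \left(\frac{-1 + \left(4 + \left(1 - -4\right)\right) \left(-5 + 7\right)}{8} - 87\right)^{2} = \left(\frac{-1 + \left(4 + \left(1 + 4\right)\right) 2}{8} - 87\right)^{2} = \left(\frac{-1 + \left(4 + 5\right) 2}{8} - 87\right)^{2} = \left(\frac{-1 + 9 \cdot 2}{8} - 87\right)^{2} = \left(\frac{-1 + 18}{8} - 87\right)^{2} = \left(\frac{1}{8} \cdot 17 - 87\right)^{2} = \left(\frac{17}{8} - 87\right)^{2} = \left(- \frac{679}{8}\right)^{2} = \frac{461041}{64}$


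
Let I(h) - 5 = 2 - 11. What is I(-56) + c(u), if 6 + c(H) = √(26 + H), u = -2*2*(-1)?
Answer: -10 + √30 ≈ -4.5228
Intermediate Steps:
I(h) = -4 (I(h) = 5 + (2 - 11) = 5 - 9 = -4)
u = 4 (u = -4*(-1) = 4)
c(H) = -6 + √(26 + H)
I(-56) + c(u) = -4 + (-6 + √(26 + 4)) = -4 + (-6 + √30) = -10 + √30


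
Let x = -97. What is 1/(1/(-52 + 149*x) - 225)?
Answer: -14505/3263626 ≈ -0.0044444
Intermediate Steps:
1/(1/(-52 + 149*x) - 225) = 1/(1/(-52 + 149*(-97)) - 225) = 1/(1/(-52 - 14453) - 225) = 1/(1/(-14505) - 225) = 1/(-1/14505 - 225) = 1/(-3263626/14505) = -14505/3263626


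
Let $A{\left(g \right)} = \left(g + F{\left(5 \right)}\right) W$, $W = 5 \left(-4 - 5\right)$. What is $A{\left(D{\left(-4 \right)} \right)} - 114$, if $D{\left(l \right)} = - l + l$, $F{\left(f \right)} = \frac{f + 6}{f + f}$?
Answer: $- \frac{327}{2} \approx -163.5$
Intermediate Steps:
$F{\left(f \right)} = \frac{6 + f}{2 f}$
$D{\left(l \right)} = 0$
$W = -45$ ($W = 5 \left(-9\right) = -45$)
$A{\left(g \right)} = - \frac{99}{2} - 45 g$ ($A{\left(g \right)} = \left(g + \frac{6 + 5}{2 \cdot 5}\right) \left(-45\right) = \left(g + \frac{1}{2} \cdot \frac{1}{5} \cdot 11\right) \left(-45\right) = \left(g + \frac{11}{10}\right) \left(-45\right) = \left(\frac{11}{10} + g\right) \left(-45\right) = - \frac{99}{2} - 45 g$)
$A{\left(D{\left(-4 \right)} \right)} - 114 = \left(- \frac{99}{2} - 0\right) - 114 = \left(- \frac{99}{2} + 0\right) - 114 = - \frac{99}{2} - 114 = - \frac{327}{2}$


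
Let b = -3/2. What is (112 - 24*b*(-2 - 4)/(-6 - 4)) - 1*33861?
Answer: -168637/5 ≈ -33727.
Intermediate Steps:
b = -3/2 (b = -3*1/2 = -3/2 ≈ -1.5000)
(112 - 24*b*(-2 - 4)/(-6 - 4)) - 1*33861 = (112 - 24*(-3*(-2 - 4)/2)/(-6 - 4)) - 1*33861 = (112 - 24*(-3/2*(-6))/(-10)) - 33861 = (112 - 216*(-1)/10) - 33861 = (112 - 24*(-9/10)) - 33861 = (112 + 108/5) - 33861 = 668/5 - 33861 = -168637/5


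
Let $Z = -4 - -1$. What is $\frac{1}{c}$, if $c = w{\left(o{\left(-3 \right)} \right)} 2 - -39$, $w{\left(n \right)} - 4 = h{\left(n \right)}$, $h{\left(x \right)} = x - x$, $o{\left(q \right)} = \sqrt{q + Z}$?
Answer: $\frac{1}{47} \approx 0.021277$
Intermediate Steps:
$Z = -3$ ($Z = -4 + 1 = -3$)
$o{\left(q \right)} = \sqrt{-3 + q}$ ($o{\left(q \right)} = \sqrt{q - 3} = \sqrt{-3 + q}$)
$h{\left(x \right)} = 0$
$w{\left(n \right)} = 4$ ($w{\left(n \right)} = 4 + 0 = 4$)
$c = 47$ ($c = 4 \cdot 2 - -39 = 8 + 39 = 47$)
$\frac{1}{c} = \frac{1}{47}$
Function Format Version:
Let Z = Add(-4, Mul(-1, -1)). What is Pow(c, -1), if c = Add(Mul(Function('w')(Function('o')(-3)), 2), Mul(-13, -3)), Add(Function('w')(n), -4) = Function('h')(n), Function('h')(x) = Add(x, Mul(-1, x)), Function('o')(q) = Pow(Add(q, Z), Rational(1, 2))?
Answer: Rational(1, 47) ≈ 0.021277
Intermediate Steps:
Z = -3 (Z = Add(-4, 1) = -3)
Function('o')(q) = Pow(Add(-3, q), Rational(1, 2)) (Function('o')(q) = Pow(Add(q, -3), Rational(1, 2)) = Pow(Add(-3, q), Rational(1, 2)))
Function('h')(x) = 0
Function('w')(n) = 4 (Function('w')(n) = Add(4, 0) = 4)
c = 47 (c = Add(Mul(4, 2), Mul(-13, -3)) = Add(8, 39) = 47)
Pow(c, -1) = Pow(47, -1) = Rational(1, 47)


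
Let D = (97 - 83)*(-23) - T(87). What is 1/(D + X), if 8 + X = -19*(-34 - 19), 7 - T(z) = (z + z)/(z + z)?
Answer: 1/671 ≈ 0.0014903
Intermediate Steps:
T(z) = 6 (T(z) = 7 - (z + z)/(z + z) = 7 - 2*z/(2*z) = 7 - 2*z*1/(2*z) = 7 - 1*1 = 7 - 1 = 6)
D = -328 (D = (97 - 83)*(-23) - 1*6 = 14*(-23) - 6 = -322 - 6 = -328)
X = 999 (X = -8 - 19*(-34 - 19) = -8 - 19*(-53) = -8 + 1007 = 999)
1/(D + X) = 1/(-328 + 999) = 1/671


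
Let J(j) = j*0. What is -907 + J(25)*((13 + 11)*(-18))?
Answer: -907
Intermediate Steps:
J(j) = 0
-907 + J(25)*((13 + 11)*(-18)) = -907 + 0*((13 + 11)*(-18)) = -907 + 0*(24*(-18)) = -907 + 0*(-432) = -907 + 0 = -907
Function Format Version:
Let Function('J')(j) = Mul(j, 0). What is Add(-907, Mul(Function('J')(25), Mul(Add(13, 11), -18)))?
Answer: -907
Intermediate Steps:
Function('J')(j) = 0
Add(-907, Mul(Function('J')(25), Mul(Add(13, 11), -18))) = Add(-907, Mul(0, Mul(Add(13, 11), -18))) = Add(-907, Mul(0, Mul(24, -18))) = Add(-907, Mul(0, -432)) = Add(-907, 0) = -907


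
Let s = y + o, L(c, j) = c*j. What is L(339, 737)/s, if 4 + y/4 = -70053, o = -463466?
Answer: -83281/247898 ≈ -0.33595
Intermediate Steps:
y = -280228 (y = -16 + 4*(-70053) = -16 - 280212 = -280228)
s = -743694 (s = -280228 - 463466 = -743694)
L(339, 737)/s = (339*737)/(-743694) = 249843*(-1/743694) = -83281/247898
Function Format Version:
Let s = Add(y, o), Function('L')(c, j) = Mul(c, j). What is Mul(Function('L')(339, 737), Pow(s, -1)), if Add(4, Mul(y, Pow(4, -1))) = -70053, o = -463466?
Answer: Rational(-83281, 247898) ≈ -0.33595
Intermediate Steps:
y = -280228 (y = Add(-16, Mul(4, -70053)) = Add(-16, -280212) = -280228)
s = -743694 (s = Add(-280228, -463466) = -743694)
Mul(Function('L')(339, 737), Pow(s, -1)) = Mul(Mul(339, 737), Pow(-743694, -1)) = Mul(249843, Rational(-1, 743694)) = Rational(-83281, 247898)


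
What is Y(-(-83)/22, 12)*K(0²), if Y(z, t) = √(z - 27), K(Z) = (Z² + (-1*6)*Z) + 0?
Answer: 0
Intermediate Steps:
K(Z) = Z² - 6*Z (K(Z) = (Z² - 6*Z) + 0 = Z² - 6*Z)
Y(z, t) = √(-27 + z)
Y(-(-83)/22, 12)*K(0²) = √(-27 - (-83)/22)*(0²*(-6 + 0²)) = √(-27 - (-83)/22)*(0*(-6 + 0)) = √(-27 - 1*(-83/22))*(0*(-6)) = √(-27 + 83/22)*0 = √(-511/22)*0 = (I*√11242/22)*0 = 0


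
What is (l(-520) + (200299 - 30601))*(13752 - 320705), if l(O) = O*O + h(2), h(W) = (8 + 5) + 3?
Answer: -135094312642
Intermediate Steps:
h(W) = 16 (h(W) = 13 + 3 = 16)
l(O) = 16 + O² (l(O) = O*O + 16 = O² + 16 = 16 + O²)
(l(-520) + (200299 - 30601))*(13752 - 320705) = ((16 + (-520)²) + (200299 - 30601))*(13752 - 320705) = ((16 + 270400) + 169698)*(-306953) = (270416 + 169698)*(-306953) = 440114*(-306953) = -135094312642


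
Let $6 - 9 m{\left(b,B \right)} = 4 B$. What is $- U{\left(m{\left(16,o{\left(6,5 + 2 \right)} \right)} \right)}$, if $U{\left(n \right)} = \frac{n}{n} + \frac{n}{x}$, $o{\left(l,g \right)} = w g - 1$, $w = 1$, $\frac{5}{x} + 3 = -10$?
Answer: $- \frac{31}{5} \approx -6.2$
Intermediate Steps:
$x = - \frac{5}{13}$ ($x = \frac{5}{-3 - 10} = \frac{5}{-13} = 5 \left(- \frac{1}{13}\right) = - \frac{5}{13} \approx -0.38462$)
$o{\left(l,g \right)} = -1 + g$ ($o{\left(l,g \right)} = 1 g - 1 = g - 1 = -1 + g$)
$m{\left(b,B \right)} = \frac{2}{3} - \frac{4 B}{9}$
$U{\left(n \right)} = 1 - \frac{13 n}{5}$ ($U{\left(n \right)} = \frac{n}{n} + \frac{n}{- \frac{5}{13}} = 1 + n \left(- \frac{13}{5}\right) = 1 - \frac{13 n}{5}$)
$- U{\left(m{\left(16,o{\left(6,5 + 2 \right)} \right)} \right)} = - (1 - \frac{13 \left(\frac{2}{3} - \frac{4 \left(-1 + \left(5 + 2\right)\right)}{9}\right)}{5}) = - (1 - \frac{13 \left(\frac{2}{3} - \frac{4 \left(-1 + 7\right)}{9}\right)}{5}) = - (1 - \frac{13 \left(\frac{2}{3} - \frac{8}{3}\right)}{5}) = - (1 - - \frac{26}{5}) = - (1 + \frac{26}{5}) = \left(-1\right) \frac{31}{5} = - \frac{31}{5}$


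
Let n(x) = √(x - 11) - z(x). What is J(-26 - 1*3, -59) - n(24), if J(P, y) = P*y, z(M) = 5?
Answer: 1716 - √13 ≈ 1712.4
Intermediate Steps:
n(x) = -5 + √(-11 + x) (n(x) = √(x - 11) - 1*5 = √(-11 + x) - 5 = -5 + √(-11 + x))
J(-26 - 1*3, -59) - n(24) = (-26 - 1*3)*(-59) - (-5 + √(-11 + 24)) = (-26 - 3)*(-59) - (-5 + √13) = -29*(-59) + (5 - √13) = 1711 + (5 - √13) = 1716 - √13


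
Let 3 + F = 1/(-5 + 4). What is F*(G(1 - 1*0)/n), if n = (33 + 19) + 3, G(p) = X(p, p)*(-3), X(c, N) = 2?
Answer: 24/55 ≈ 0.43636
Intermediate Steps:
G(p) = -6 (G(p) = 2*(-3) = -6)
n = 55 (n = 52 + 3 = 55)
F = -4 (F = -3 + 1/(-5 + 4) = -3 + 1/(-1) = -3 - 1 = -4)
F*(G(1 - 1*0)/n) = -(-24)/55 = -4*(-6/55) = 24/55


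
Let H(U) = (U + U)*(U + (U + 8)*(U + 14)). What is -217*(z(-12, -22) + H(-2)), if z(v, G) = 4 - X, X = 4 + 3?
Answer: 61411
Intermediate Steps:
X = 7
z(v, G) = -3 (z(v, G) = 4 - 1*7 = 4 - 7 = -3)
H(U) = 2*U*(U + (8 + U)*(14 + U)) (H(U) = (2*U)*(U + (8 + U)*(14 + U)) = 2*U*(U + (8 + U)*(14 + U)))
-217*(z(-12, -22) + H(-2)) = -217*(-3 + 2*(-2)*(112 + (-2)² + 23*(-2))) = -217*(-3 + 2*(-2)*(112 + 4 - 46)) = -217*(-3 + 2*(-2)*70) = -217*(-3 - 280) = -217*(-283) = -1*(-61411) = 61411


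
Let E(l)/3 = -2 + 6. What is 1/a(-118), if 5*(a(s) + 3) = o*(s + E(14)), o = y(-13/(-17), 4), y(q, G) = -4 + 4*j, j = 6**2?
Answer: -1/2971 ≈ -0.00033659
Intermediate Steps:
j = 36
y(q, G) = 140 (y(q, G) = -4 + 4*36 = -4 + 144 = 140)
E(l) = 12 (E(l) = 3*(-2 + 6) = 3*4 = 12)
o = 140
a(s) = 333 + 28*s (a(s) = -3 + (140*(s + 12))/5 = -3 + (140*(12 + s))/5 = -3 + (1680 + 140*s)/5 = -3 + (336 + 28*s) = 333 + 28*s)
1/a(-118) = 1/(333 + 28*(-118)) = 1/(333 - 3304) = 1/(-2971) = -1/2971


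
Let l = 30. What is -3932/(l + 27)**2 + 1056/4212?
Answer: -121580/126711 ≈ -0.95951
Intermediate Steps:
-3932/(l + 27)**2 + 1056/4212 = -3932/(30 + 27)**2 + 1056/4212 = -3932/(57**2) + 1056*(1/4212) = -3932/3249 + 88/351 = -121580/126711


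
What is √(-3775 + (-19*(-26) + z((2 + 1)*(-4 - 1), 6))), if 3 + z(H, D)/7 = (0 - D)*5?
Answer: 2*I*√878 ≈ 59.262*I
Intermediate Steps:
z(H, D) = -21 - 35*D (z(H, D) = -21 + 7*((0 - D)*5) = -21 + 7*(-D*5) = -21 + 7*(-5*D) = -21 - 35*D)
√(-3775 + (-19*(-26) + z((2 + 1)*(-4 - 1), 6))) = √(-3775 + (-19*(-26) + (-21 - 35*6))) = √(-3775 + (494 + (-21 - 210))) = √(-3775 + (494 - 231)) = √(-3775 + 263) = √(-3512) = 2*I*√878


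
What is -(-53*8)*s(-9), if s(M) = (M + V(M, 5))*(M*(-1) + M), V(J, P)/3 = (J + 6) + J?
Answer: 0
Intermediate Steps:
V(J, P) = 18 + 6*J (V(J, P) = 3*((J + 6) + J) = 3*((6 + J) + J) = 3*(6 + 2*J) = 18 + 6*J)
s(M) = 0 (s(M) = (M + (18 + 6*M))*(M*(-1) + M) = (18 + 7*M)*(-M + M) = (18 + 7*M)*0 = 0)
-(-53*8)*s(-9) = -(-53*8)*0 = -(-424)*0 = -1*0 = 0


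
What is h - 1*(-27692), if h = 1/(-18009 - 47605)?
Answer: 1816982887/65614 ≈ 27692.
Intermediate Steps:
h = -1/65614 (h = 1/(-65614) = -1/65614 ≈ -1.5241e-5)
h - 1*(-27692) = -1/65614 - 1*(-27692) = -1/65614 + 27692 = 1816982887/65614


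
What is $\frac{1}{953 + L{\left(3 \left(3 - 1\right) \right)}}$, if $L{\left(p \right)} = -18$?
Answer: $\frac{1}{935} \approx 0.0010695$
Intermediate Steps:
$\frac{1}{953 + L{\left(3 \left(3 - 1\right) \right)}} = \frac{1}{953 - 18} = \frac{1}{935}$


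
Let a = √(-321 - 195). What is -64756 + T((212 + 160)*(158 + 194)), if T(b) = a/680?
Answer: -64756 + I*√129/340 ≈ -64756.0 + 0.033405*I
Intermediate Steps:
a = 2*I*√129 (a = √(-516) = 2*I*√129 ≈ 22.716*I)
T(b) = I*√129/340 (T(b) = (2*I*√129)/680 = (2*I*√129)*(1/680) = I*√129/340)
-64756 + T((212 + 160)*(158 + 194)) = -64756 + I*√129/340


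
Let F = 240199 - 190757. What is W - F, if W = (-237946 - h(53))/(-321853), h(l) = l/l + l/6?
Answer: -95476908421/1931118 ≈ -49441.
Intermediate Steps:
h(l) = 1 + l/6 (h(l) = 1 + l*(⅙) = 1 + l/6)
F = 49442
W = 1427735/1931118 (W = (-237946 - (1 + (⅙)*53))/(-321853) = (-237946 - (1 + 53/6))*(-1/321853) = (-237946 - 1*59/6)*(-1/321853) = (-237946 - 59/6)*(-1/321853) = -1427735/6*(-1/321853) = 1427735/1931118 ≈ 0.73933)
W - F = 1427735/1931118 - 1*49442 = 1427735/1931118 - 49442 = -95476908421/1931118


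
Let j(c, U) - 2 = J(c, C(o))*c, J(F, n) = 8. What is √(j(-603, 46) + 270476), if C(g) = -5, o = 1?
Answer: √265654 ≈ 515.42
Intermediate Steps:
j(c, U) = 2 + 8*c
√(j(-603, 46) + 270476) = √((2 + 8*(-603)) + 270476) = √((2 - 4824) + 270476) = √(-4822 + 270476) = √265654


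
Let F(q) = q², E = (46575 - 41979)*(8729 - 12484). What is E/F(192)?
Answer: -1438165/3072 ≈ -468.15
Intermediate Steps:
E = -17257980 (E = 4596*(-3755) = -17257980)
E/F(192) = -17257980/(192²) = -17257980/36864 = -17257980*1/36864 = -1438165/3072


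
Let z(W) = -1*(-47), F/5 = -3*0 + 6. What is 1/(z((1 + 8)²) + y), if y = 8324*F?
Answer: 1/249767 ≈ 4.0037e-6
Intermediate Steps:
F = 30 (F = 5*(-3*0 + 6) = 5*(0 + 6) = 5*6 = 30)
z(W) = 47
y = 249720 (y = 8324*30 = 249720)
1/(z((1 + 8)²) + y) = 1/(47 + 249720) = 1/249767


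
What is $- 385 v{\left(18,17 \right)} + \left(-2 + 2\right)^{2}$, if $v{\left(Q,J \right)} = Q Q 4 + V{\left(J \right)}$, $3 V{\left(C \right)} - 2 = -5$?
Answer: $-498575$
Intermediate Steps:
$V{\left(C \right)} = -1$ ($V{\left(C \right)} = \frac{2}{3} + \frac{1}{3} \left(-5\right) = \frac{2}{3} - \frac{5}{3} = -1$)
$v{\left(Q,J \right)} = -1 + 4 Q^{2}$ ($v{\left(Q,J \right)} = Q Q 4 - 1 = Q^{2} \cdot 4 - 1 = 4 Q^{2} - 1 = -1 + 4 Q^{2}$)
$- 385 v{\left(18,17 \right)} + \left(-2 + 2\right)^{2} = - 385 \left(-1 + 4 \cdot 18^{2}\right) + \left(-2 + 2\right)^{2} = - 385 \left(-1 + 4 \cdot 324\right) + 0^{2} = - 385 \left(-1 + 1296\right) + 0 = \left(-385\right) 1295 + 0 = -498575 + 0 = -498575$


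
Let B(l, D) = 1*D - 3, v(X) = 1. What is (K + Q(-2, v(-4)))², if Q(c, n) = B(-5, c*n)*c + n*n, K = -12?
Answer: 1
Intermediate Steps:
B(l, D) = -3 + D (B(l, D) = D - 3 = -3 + D)
Q(c, n) = n² + c*(-3 + c*n) (Q(c, n) = (-3 + c*n)*c + n*n = c*(-3 + c*n) + n² = n² + c*(-3 + c*n))
(K + Q(-2, v(-4)))² = (-12 + (1² - 2*(-3 - 2*1)))² = (-12 + (1 - 2*(-3 - 2)))² = (-12 + (1 - 2*(-5)))² = (-12 + (1 + 10))² = (-12 + 11)² = (-1)² = 1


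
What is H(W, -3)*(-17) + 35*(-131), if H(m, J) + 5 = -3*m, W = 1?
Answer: -4449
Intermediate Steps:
H(m, J) = -5 - 3*m
H(W, -3)*(-17) + 35*(-131) = (-5 - 3*1)*(-17) + 35*(-131) = (-5 - 3)*(-17) - 4585 = -8*(-17) - 4585 = 136 - 4585 = -4449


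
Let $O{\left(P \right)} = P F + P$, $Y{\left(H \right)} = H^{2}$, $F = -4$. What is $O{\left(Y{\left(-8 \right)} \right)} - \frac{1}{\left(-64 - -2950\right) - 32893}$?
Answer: $- \frac{5761343}{30007} \approx -192.0$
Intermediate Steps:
$O{\left(P \right)} = - 3 P$ ($O{\left(P \right)} = P \left(-4\right) + P = - 4 P + P = - 3 P$)
$O{\left(Y{\left(-8 \right)} \right)} - \frac{1}{\left(-64 - -2950\right) - 32893} = - 3 \left(-8\right)^{2} - \frac{1}{\left(-64 - -2950\right) - 32893} = \left(-3\right) 64 - \frac{1}{\left(-64 + 2950\right) - 32893} = -192 - \frac{1}{2886 - 32893} = -192 - \frac{1}{-30007} = -192 - - \frac{1}{30007} = -192 + \frac{1}{30007} = - \frac{5761343}{30007}$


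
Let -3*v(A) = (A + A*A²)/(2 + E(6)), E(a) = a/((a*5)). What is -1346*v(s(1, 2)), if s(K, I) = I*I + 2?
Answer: 498020/11 ≈ 45275.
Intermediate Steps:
s(K, I) = 2 + I² (s(K, I) = I² + 2 = 2 + I²)
E(a) = ⅕ (E(a) = a/((5*a)) = a*(1/(5*a)) = ⅕)
v(A) = -5*A/33 - 5*A³/33 (v(A) = -(A + A*A²)/(3*(2 + ⅕)) = -(A + A³)/(3*11/5) = -(A + A³)*5/(3*11) = -(5*A/11 + 5*A³/11)/3 = -5*A/33 - 5*A³/33)
-1346*v(s(1, 2)) = -6730*(2 + 2²)*(-1 - (2 + 2²)²)/33 = -6730*(2 + 4)*(-1 - (2 + 4)²)/33 = -6730*6*(-1 - 1*6²)/33 = -6730*6*(-1 - 1*36)/33 = -6730*6*(-1 - 36)/33 = -6730*6*(-37)/33 = -1346*(-370/11) = 498020/11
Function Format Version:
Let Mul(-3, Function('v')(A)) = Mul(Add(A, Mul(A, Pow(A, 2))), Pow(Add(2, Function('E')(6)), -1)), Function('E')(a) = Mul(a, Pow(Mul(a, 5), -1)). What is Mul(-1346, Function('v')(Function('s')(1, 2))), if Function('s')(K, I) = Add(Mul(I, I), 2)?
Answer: Rational(498020, 11) ≈ 45275.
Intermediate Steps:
Function('s')(K, I) = Add(2, Pow(I, 2)) (Function('s')(K, I) = Add(Pow(I, 2), 2) = Add(2, Pow(I, 2)))
Function('E')(a) = Rational(1, 5) (Function('E')(a) = Mul(a, Pow(Mul(5, a), -1)) = Mul(a, Mul(Rational(1, 5), Pow(a, -1))) = Rational(1, 5))
Function('v')(A) = Add(Mul(Rational(-5, 33), A), Mul(Rational(-5, 33), Pow(A, 3))) (Function('v')(A) = Mul(Rational(-1, 3), Mul(Add(A, Mul(A, Pow(A, 2))), Pow(Add(2, Rational(1, 5)), -1))) = Mul(Rational(-1, 3), Mul(Add(A, Pow(A, 3)), Pow(Rational(11, 5), -1))) = Mul(Rational(-1, 3), Mul(Add(A, Pow(A, 3)), Rational(5, 11))) = Mul(Rational(-1, 3), Add(Mul(Rational(5, 11), A), Mul(Rational(5, 11), Pow(A, 3)))) = Add(Mul(Rational(-5, 33), A), Mul(Rational(-5, 33), Pow(A, 3))))
Mul(-1346, Function('v')(Function('s')(1, 2))) = Mul(-1346, Mul(Rational(5, 33), Add(2, Pow(2, 2)), Add(-1, Mul(-1, Pow(Add(2, Pow(2, 2)), 2))))) = Mul(-1346, Mul(Rational(5, 33), Add(2, 4), Add(-1, Mul(-1, Pow(Add(2, 4), 2))))) = Mul(-1346, Mul(Rational(5, 33), 6, Add(-1, Mul(-1, Pow(6, 2))))) = Mul(-1346, Mul(Rational(5, 33), 6, Add(-1, Mul(-1, 36)))) = Mul(-1346, Mul(Rational(5, 33), 6, Add(-1, -36))) = Mul(-1346, Mul(Rational(5, 33), 6, -37)) = Mul(-1346, Rational(-370, 11)) = Rational(498020, 11)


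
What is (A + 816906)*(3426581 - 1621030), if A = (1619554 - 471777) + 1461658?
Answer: 6186433418891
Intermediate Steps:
A = 2609435 (A = 1147777 + 1461658 = 2609435)
(A + 816906)*(3426581 - 1621030) = (2609435 + 816906)*(3426581 - 1621030) = 3426341*1805551 = 6186433418891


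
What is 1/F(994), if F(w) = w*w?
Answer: 1/988036 ≈ 1.0121e-6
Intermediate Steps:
F(w) = w**2
1/F(994) = 1/(994**2) = 1/988036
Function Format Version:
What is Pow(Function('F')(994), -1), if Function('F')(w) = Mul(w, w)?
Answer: Rational(1, 988036) ≈ 1.0121e-6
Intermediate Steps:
Function('F')(w) = Pow(w, 2)
Pow(Function('F')(994), -1) = Pow(Pow(994, 2), -1) = Pow(988036, -1) = Rational(1, 988036)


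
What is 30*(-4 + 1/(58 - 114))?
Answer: -3375/28 ≈ -120.54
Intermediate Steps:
30*(-4 + 1/(58 - 114)) = 30*(-4 + 1/(-56)) = 30*(-4 - 1/56) = 30*(-225/56) = -3375/28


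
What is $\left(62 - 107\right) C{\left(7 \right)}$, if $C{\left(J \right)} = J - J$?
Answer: $0$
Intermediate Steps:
$C{\left(J \right)} = 0$
$\left(62 - 107\right) C{\left(7 \right)} = \left(62 - 107\right) 0 = \left(-45\right) 0 = 0$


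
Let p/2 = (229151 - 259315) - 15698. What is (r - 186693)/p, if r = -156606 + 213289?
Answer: 65005/45862 ≈ 1.4174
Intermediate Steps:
r = 56683
p = -91724 (p = 2*((229151 - 259315) - 15698) = 2*(-30164 - 15698) = 2*(-45862) = -91724)
(r - 186693)/p = (56683 - 186693)/(-91724) = -130010*(-1/91724) = 65005/45862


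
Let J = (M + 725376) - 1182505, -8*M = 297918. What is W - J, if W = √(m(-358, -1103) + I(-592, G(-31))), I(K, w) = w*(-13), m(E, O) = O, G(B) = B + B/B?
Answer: 1977475/4 + I*√713 ≈ 4.9437e+5 + 26.702*I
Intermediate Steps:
M = -148959/4 (M = -⅛*297918 = -148959/4 ≈ -37240.)
G(B) = 1 + B (G(B) = B + 1 = 1 + B)
J = -1977475/4 (J = (-148959/4 + 725376) - 1182505 = 2752545/4 - 1182505 = -1977475/4 ≈ -4.9437e+5)
I(K, w) = -13*w
W = I*√713 (W = √(-1103 - 13*(1 - 31)) = √(-1103 - 13*(-30)) = √(-1103 + 390) = √(-713) = I*√713 ≈ 26.702*I)
W - J = I*√713 - 1*(-1977475/4) = I*√713 + 1977475/4 = 1977475/4 + I*√713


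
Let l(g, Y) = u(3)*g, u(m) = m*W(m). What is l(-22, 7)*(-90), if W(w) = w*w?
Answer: 53460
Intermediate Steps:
W(w) = w**2
u(m) = m**3 (u(m) = m*m**2 = m**3)
l(g, Y) = 27*g (l(g, Y) = 3**3*g = 27*g)
l(-22, 7)*(-90) = (27*(-22))*(-90) = -594*(-90) = 53460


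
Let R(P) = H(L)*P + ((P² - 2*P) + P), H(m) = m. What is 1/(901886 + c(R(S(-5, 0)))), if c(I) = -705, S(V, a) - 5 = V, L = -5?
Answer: 1/901181 ≈ 1.1097e-6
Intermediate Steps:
S(V, a) = 5 + V
R(P) = P² - 6*P (R(P) = -5*P + ((P² - 2*P) + P) = -5*P + (P² - P) = P² - 6*P)
1/(901886 + c(R(S(-5, 0)))) = 1/(901886 - 705) = 1/901181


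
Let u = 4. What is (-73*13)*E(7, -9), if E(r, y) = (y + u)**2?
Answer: -23725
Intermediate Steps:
E(r, y) = (4 + y)**2 (E(r, y) = (y + 4)**2 = (4 + y)**2)
(-73*13)*E(7, -9) = (-73*13)*(4 - 9)**2 = -949*(-5)**2 = -949*25 = -23725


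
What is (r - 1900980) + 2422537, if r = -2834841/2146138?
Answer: 1119330462025/2146138 ≈ 5.2156e+5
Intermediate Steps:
r = -2834841/2146138 (r = -2834841*1/2146138 = -2834841/2146138 ≈ -1.3209)
(r - 1900980) + 2422537 = (-2834841/2146138 - 1900980) + 2422537 = -4079768250081/2146138 + 2422537 = 1119330462025/2146138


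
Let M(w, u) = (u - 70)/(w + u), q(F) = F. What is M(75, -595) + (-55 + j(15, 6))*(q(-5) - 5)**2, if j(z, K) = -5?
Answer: -623867/104 ≈ -5998.7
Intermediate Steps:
M(w, u) = (-70 + u)/(u + w)
M(75, -595) + (-55 + j(15, 6))*(q(-5) - 5)**2 = (-70 - 595)/(-595 + 75) + (-55 - 5)*(-5 - 5)**2 = -665/(-520) - 60*(-10)**2 = -1/520*(-665) - 60*100 = 133/104 - 6000 = -623867/104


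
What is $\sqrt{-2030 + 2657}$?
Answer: $\sqrt{627} \approx 25.04$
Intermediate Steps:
$\sqrt{-2030 + 2657} = \sqrt{627}$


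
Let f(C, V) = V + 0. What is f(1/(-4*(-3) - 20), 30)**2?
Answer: 900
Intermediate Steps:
f(C, V) = V
f(1/(-4*(-3) - 20), 30)**2 = 30**2 = 900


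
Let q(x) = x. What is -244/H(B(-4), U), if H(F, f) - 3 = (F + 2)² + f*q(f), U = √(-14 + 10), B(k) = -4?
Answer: -244/3 ≈ -81.333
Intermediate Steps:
U = 2*I (U = √(-4) = 2*I ≈ 2.0*I)
H(F, f) = 3 + f² + (2 + F)² (H(F, f) = 3 + ((F + 2)² + f*f) = 3 + ((2 + F)² + f²) = 3 + (f² + (2 + F)²) = 3 + f² + (2 + F)²)
-244/H(B(-4), U) = -244/(3 + (2*I)² + (2 - 4)²) = -244/(3 - 4 + (-2)²) = -244/(3 - 4 + 4) = -244/3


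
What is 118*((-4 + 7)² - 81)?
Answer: -8496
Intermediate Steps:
118*((-4 + 7)² - 81) = 118*(3² - 81) = 118*(9 - 81) = 118*(-72) = -8496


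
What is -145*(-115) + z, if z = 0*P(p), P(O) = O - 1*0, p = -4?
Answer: 16675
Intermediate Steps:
P(O) = O (P(O) = O + 0 = O)
z = 0 (z = 0*(-4) = 0)
-145*(-115) + z = -145*(-115) + 0 = 16675 + 0 = 16675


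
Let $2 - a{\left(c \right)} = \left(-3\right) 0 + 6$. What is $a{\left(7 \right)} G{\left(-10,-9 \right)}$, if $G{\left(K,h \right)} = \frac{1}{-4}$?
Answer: $1$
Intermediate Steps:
$G{\left(K,h \right)} = - \frac{1}{4}$
$a{\left(c \right)} = -4$ ($a{\left(c \right)} = 2 - \left(\left(-3\right) 0 + 6\right) = 2 - \left(0 + 6\right) = 2 - 6 = -4$)
$a{\left(7 \right)} G{\left(-10,-9 \right)} = \left(-4\right) \left(- \frac{1}{4}\right) = 1$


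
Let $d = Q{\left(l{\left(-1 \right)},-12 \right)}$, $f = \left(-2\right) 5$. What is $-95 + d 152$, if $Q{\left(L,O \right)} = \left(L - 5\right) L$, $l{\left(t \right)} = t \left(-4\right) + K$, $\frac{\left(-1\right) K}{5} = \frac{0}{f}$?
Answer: $-703$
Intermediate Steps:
$f = -10$
$K = 0$ ($K = - 5 \frac{0}{-10} = - 5 \cdot 0 \left(- \frac{1}{10}\right) = \left(-5\right) 0 = 0$)
$l{\left(t \right)} = - 4 t$ ($l{\left(t \right)} = t \left(-4\right) + 0 = - 4 t + 0 = - 4 t$)
$Q{\left(L,O \right)} = L \left(-5 + L\right)$ ($Q{\left(L,O \right)} = \left(-5 + L\right) L = L \left(-5 + L\right)$)
$d = -4$ ($d = \left(-4\right) \left(-1\right) \left(-5 - -4\right) = 4 \left(-5 + 4\right) = 4 \left(-1\right) = -4$)
$-95 + d 152 = -95 - 608 = -703$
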